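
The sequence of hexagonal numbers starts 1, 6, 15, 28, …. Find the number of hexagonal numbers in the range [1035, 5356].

The n-th hexagonal number is n(2n−1).
Smallest index with value ≥ 1035: n = 23 (giving 1035).
Largest index with value ≤ 5356: n = 52 (giving 5356).
Indices 23 through 52: 30 terms.

30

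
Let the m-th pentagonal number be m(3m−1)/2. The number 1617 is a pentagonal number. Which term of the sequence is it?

33

Set n(3n−1)/2 = 1617, giving 3n² − n − 3234 = 0.
The discriminant is 1 + 24·1617 = 38809, and √38809 = 197.
So n = (1 + 197) / 6 = 198/6 = 33.
Check: 33·(3·33 − 1)/2 = 1617. ✓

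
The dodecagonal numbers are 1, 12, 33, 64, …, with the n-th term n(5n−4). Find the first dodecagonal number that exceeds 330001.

331788

Solve n(5n−4) > 330001 for integer n.
The largest n with value ≤ 330001 is 257 (since 329217 ≤ 330001 < 331788), so the first above is n = 258, value 331788.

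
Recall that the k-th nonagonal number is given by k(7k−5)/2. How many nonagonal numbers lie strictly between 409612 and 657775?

The n-th nonagonal number is n(7n−5)/2.
Smallest index with value > 409612: n = 343 (giving 410914).
Largest index with value < 657775: n = 433 (giving 655129).
Indices 343 through 433: 91 terms.

91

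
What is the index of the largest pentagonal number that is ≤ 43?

5

Solve n(3n−1)/2 ≤ 43 for integer n.
n = 5 gives 35 ≤ 43, while n = 6 gives 51 > 43; so the answer is index 5.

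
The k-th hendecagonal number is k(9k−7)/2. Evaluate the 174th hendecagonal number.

135633

174·(9·174 − 7)/2 = 174·1559/2 = 135633.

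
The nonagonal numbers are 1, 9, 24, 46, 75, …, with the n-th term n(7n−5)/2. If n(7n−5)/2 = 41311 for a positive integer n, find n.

Set n(7n−5)/2 = 41311, giving 7n² − 5n − 82622 = 0.
The discriminant is 25 + 56·41311 = 2313441, and √2313441 = 1521.
So n = (5 + 1521) / 14 = 1526/14 = 109.
Check: 109·(7·109 − 5)/2 = 41311. ✓

109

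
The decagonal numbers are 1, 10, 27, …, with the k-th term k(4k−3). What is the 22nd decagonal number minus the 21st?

169

Consecutive decagonal numbers differ by 8n − 7: here 8·22 − 7 = 169.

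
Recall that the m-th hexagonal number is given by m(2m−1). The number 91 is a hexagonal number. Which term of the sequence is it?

7

Set n(2n−1) = 91, giving 2n² − n − 91 = 0.
The discriminant is 1 + 8·91 = 729, and √729 = 27.
So n = (1 + 27) / 4 = 28/4 = 7.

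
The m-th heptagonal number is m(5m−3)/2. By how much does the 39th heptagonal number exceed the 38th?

191

Consecutive heptagonal numbers differ by 5n − 4: here 5·39 − 4 = 191.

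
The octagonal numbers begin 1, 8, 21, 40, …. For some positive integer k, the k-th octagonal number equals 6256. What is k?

Set n(3n−2) = 6256, giving 3n² − 2n − 6256 = 0.
So n = (2 + 274) / 6 = 276/6 = 46.
Check: 46·(3·46 − 2) = 6256. ✓

46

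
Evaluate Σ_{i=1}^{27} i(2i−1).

Σ i(2i−1) = 2Σi² − Σi over i = 1..27.
Σi = 378 and Σi² = 6930.
2·6930 − 1·378 = 13482.

13482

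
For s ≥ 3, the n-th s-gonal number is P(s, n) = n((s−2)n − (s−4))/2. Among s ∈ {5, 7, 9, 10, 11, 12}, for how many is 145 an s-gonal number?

1

s = 5: P(5, 10) = 145. ✓
s = 7: P(7, 7) = 112 and P(7, 8) = 148; 145 is not s-gonal.
s = 9: P(9, 6) = 111 and P(9, 7) = 154; 145 is not s-gonal.
s = 10: P(10, 6) = 126 and P(10, 7) = 175; 145 is not s-gonal.
s = 11: P(11, 6) = 141 and P(11, 7) = 196; 145 is not s-gonal.
s = 12: P(12, 5) = 105 and P(12, 6) = 156; 145 is not s-gonal.
Hits: s ∈ {5} → 1.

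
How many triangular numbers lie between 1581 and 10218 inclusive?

87

The n-th triangular number is n(n+1)/2.
Smallest index with value ≥ 1581: n = 56 (giving 1596).
Largest index with value ≤ 10218: n = 142 (giving 10153).
Indices 56 through 142: 87 terms.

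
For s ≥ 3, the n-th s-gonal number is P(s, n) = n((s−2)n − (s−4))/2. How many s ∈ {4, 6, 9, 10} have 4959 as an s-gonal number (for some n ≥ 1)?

s = 4: P(4, 70) = 4900 and P(4, 71) = 5041; 4959 is not s-gonal.
s = 6: P(6, 50) = 4950 and P(6, 51) = 5151; 4959 is not s-gonal.
s = 9: P(9, 38) = 4959. ✓
s = 10: P(10, 35) = 4795 and P(10, 36) = 5076; 4959 is not s-gonal.
Hits: s ∈ {9} → 1.

1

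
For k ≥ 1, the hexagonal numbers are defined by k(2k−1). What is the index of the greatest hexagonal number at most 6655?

Solve n(2n−1) ≤ 6655 for integer n.
n = 57 gives 6441 ≤ 6655, while n = 58 gives 6670 > 6655; so the answer is index 57.

57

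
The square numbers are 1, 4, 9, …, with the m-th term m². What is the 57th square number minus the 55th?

57² = 3249 and 55² = 3025.
Difference: 3249 − 3025 = 224.

224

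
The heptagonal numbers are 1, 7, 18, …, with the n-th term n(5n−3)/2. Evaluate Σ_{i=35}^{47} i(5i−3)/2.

54288

Σ i(5i−3)/2 = (5Σi² − 3Σi) / 2 over i = 35..47.
Σi = 1128 − 595 = 533 and Σi² = 35720 − 13685 = 22035.
(5·22035 − 3·533) / 2 = 108576/2 = 54288.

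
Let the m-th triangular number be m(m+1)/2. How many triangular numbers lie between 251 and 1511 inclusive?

The n-th triangular number is n(n+1)/2.
Smallest index with value ≥ 251: n = 22 (giving 253).
Largest index with value ≤ 1511: n = 54 (giving 1485).
Indices 22 through 54: 33 terms.

33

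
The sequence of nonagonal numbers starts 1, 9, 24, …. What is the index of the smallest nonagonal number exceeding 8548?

50

Solve n(7n−5)/2 > 8548 for integer n.
The largest n with value ≤ 8548 is 49 (since 8281 ≤ 8548 < 8625), so the first above is n = 50, value 8625.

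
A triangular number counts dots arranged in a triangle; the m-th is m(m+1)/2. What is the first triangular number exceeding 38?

45

Solve n(n+1)/2 > 38 for integer n.
The largest n with value ≤ 38 is 8 (since 36 ≤ 38 < 45), so the first above is n = 9, value 45.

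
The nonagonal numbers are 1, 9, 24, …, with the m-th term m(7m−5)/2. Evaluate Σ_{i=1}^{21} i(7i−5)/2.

Σ i(7i−5)/2 = (7Σi² − 5Σi) / 2 over i = 1..21.
Σi = 231 and Σi² = 3311.
(7·3311 − 5·231) / 2 = 22022/2 = 11011.

11011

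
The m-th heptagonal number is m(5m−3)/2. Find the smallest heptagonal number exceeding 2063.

Solve n(5n−3)/2 > 2063 for integer n.
The largest n with value ≤ 2063 is 29 (since 2059 ≤ 2063 < 2205), so the first above is n = 30, value 2205.

2205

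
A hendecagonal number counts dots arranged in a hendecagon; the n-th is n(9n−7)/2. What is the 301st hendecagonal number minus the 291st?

301·(9·301 − 7)/2 = 406651 and 291·(9·291 − 7)/2 = 380046.
Difference: 406651 − 380046 = 26605.

26605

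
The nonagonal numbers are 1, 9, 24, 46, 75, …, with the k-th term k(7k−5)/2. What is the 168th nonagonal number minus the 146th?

24123

168·(7·168 − 5)/2 = 98364 and 146·(7·146 − 5)/2 = 74241.
Difference: 98364 − 74241 = 24123.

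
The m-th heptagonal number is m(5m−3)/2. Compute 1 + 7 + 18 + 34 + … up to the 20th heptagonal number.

Σ i(5i−3)/2 = (5Σi² − 3Σi) / 2 over i = 1..20.
Σi = 210 and Σi² = 2870.
(5·2870 − 3·210) / 2 = 13720/2 = 6860.

6860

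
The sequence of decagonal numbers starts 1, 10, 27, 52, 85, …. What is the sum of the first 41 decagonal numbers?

Σ i(4i−3) = 4Σi² − 3Σi over i = 1..41.
Σi = 861 and Σi² = 23821.
4·23821 − 3·861 = 92701.

92701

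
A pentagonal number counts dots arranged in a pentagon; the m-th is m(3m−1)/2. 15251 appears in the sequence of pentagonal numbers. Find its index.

101

Set n(3n−1)/2 = 15251, giving 3n² − n − 30502 = 0.
The discriminant is 1 + 24·15251 = 366025, and √366025 = 605.
So n = (1 + 605) / 6 = 606/6 = 101.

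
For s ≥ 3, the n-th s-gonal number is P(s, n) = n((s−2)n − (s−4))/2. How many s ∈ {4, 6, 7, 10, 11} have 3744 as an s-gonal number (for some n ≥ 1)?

s = 4: P(4, 61) = 3721 and P(4, 62) = 3844; 3744 is not s-gonal.
s = 6: P(6, 43) = 3655 and P(6, 44) = 3828; 3744 is not s-gonal.
s = 7: P(7, 39) = 3744. ✓
s = 10: P(10, 30) = 3510 and P(10, 31) = 3751; 3744 is not s-gonal.
s = 11: P(11, 29) = 3683 and P(11, 30) = 3945; 3744 is not s-gonal.
Hits: s ∈ {7} → 1.

1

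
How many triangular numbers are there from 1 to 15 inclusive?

The n-th triangular number is n(n+1)/2.
Smallest index with value ≥ 1: n = 1 (giving 1).
Largest index with value ≤ 15: n = 5 (giving 15).
Indices 1 through 5: 5 terms.

5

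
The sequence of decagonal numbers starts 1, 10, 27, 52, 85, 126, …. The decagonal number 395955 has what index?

315

Set n(4n−3) = 395955, giving 4n² − 3n − 395955 = 0.
The discriminant is 9 + 16·395955 = 6335289, and √6335289 = 2517.
So n = (3 + 2517) / 8 = 2520/8 = 315.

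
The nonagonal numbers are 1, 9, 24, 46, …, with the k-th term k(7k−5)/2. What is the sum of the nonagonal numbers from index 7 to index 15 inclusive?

Σ i(7i−5)/2 = (7Σi² − 5Σi) / 2 over i = 7..15.
Σi = 120 − 21 = 99 and Σi² = 1240 − 91 = 1149.
(7·1149 − 5·99) / 2 = 7548/2 = 3774.

3774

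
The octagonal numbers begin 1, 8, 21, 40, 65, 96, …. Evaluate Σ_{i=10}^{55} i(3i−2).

167095

Σ i(3i−2) = 3Σi² − 2Σi over i = 10..55.
Σi = 1540 − 45 = 1495 and Σi² = 56980 − 285 = 56695.
3·56695 − 2·1495 = 167095.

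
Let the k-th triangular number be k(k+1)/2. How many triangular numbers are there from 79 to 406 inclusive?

16

The n-th triangular number is n(n+1)/2.
Smallest index with value ≥ 79: n = 13 (giving 91).
Largest index with value ≤ 406: n = 28 (giving 406).
Indices 13 through 28: 16 terms.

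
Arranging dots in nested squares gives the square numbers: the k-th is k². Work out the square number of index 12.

The 12th square number is n² with n = 12.
12² = 144.

144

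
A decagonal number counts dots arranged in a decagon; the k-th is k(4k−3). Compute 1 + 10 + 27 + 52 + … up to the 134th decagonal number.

3217005

Σ i(4i−3) = 4Σi² − 3Σi over i = 1..134.
Σi = 9045 and Σi² = 811035.
4·811035 − 3·9045 = 3217005.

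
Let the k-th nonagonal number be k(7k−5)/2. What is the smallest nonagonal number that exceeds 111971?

112950

Solve n(7n−5)/2 > 111971 for integer n.
The largest n with value ≤ 111971 is 179 (since 111696 ≤ 111971 < 112950), so the first above is n = 180, value 112950.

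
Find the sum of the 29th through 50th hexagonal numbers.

Σ i(2i−1) = 2Σi² − Σi over i = 29..50.
Σi = 1275 − 406 = 869 and Σi² = 42925 − 7714 = 35211.
2·35211 − 1·869 = 69553.

69553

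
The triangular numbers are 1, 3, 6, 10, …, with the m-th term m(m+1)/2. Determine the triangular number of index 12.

78

The 12th triangular number is n(n+1)/2 with n = 12.
12·13/2 = 156/2 = 78.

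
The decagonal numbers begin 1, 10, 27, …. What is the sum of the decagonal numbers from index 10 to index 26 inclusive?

Σ i(4i−3) = 4Σi² − 3Σi over i = 10..26.
Σi = 351 − 45 = 306 and Σi² = 6201 − 285 = 5916.
4·5916 − 3·306 = 22746.

22746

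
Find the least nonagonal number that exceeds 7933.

Solve n(7n−5)/2 > 7933 for integer n.
The largest n with value ≤ 7933 is 47 (since 7614 ≤ 7933 < 7944), so the first above is n = 48, value 7944.

7944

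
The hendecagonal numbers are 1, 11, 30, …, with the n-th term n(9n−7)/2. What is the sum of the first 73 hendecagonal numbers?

Σ i(9i−7)/2 = (9Σi² − 7Σi) / 2 over i = 1..73.
Σi = 2701 and Σi² = 132349.
(9·132349 − 7·2701) / 2 = 1172234/2 = 586117.

586117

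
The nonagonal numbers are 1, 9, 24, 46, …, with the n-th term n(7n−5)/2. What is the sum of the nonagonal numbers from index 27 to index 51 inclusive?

135200

Σ i(7i−5)/2 = (7Σi² − 5Σi) / 2 over i = 27..51.
Σi = 1326 − 351 = 975 and Σi² = 45526 − 6201 = 39325.
(7·39325 − 5·975) / 2 = 270400/2 = 135200.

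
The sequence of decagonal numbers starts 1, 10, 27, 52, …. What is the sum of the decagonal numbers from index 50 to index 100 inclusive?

Σ i(4i−3) = 4Σi² − 3Σi over i = 50..100.
Σi = 5050 − 1225 = 3825 and Σi² = 338350 − 40425 = 297925.
4·297925 − 3·3825 = 1180225.

1180225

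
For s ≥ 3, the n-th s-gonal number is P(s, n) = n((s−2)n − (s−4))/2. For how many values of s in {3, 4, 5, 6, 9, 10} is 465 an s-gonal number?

s = 3: P(3, 30) = 465. ✓
s = 4: P(4, 21) = 441 and P(4, 22) = 484; 465 is not s-gonal.
s = 5: P(5, 17) = 425 and P(5, 18) = 477; 465 is not s-gonal.
s = 6: P(6, 15) = 435 and P(6, 16) = 496; 465 is not s-gonal.
s = 9: P(9, 11) = 396 and P(9, 12) = 474; 465 is not s-gonal.
s = 10: P(10, 11) = 451 and P(10, 12) = 540; 465 is not s-gonal.
Hits: s ∈ {3} → 1.

1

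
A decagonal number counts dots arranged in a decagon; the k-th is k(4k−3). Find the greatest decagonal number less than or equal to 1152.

1105

Solve n(4n−3) ≤ 1152 for integer n.
n = 17 gives 1105 ≤ 1152, while n = 18 gives 1242 > 1152; so the answer is 1105.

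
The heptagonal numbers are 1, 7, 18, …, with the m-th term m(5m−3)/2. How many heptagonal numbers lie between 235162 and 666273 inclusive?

210

The n-th heptagonal number is n(5n−3)/2.
Smallest index with value ≥ 235162: n = 307 (giving 235162).
Largest index with value ≤ 666273: n = 516 (giving 664866).
Indices 307 through 516: 210 terms.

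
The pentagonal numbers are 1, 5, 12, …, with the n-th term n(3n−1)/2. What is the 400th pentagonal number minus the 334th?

400·(3·400 − 1)/2 = 239800 and 334·(3·334 − 1)/2 = 167167.
Difference: 239800 − 167167 = 72633.

72633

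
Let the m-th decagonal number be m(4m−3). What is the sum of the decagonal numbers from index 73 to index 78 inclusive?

Σ i(4i−3) = 4Σi² − 3Σi over i = 73..78.
Σi = 3081 − 2628 = 453 and Σi² = 161239 − 127020 = 34219.
4·34219 − 3·453 = 135517.

135517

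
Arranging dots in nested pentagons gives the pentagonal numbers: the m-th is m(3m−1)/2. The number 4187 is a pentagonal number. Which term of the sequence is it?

Set n(3n−1)/2 = 4187, giving 3n² − n − 8374 = 0.
So n = (1 + 317) / 6 = 318/6 = 53.
Check: 53·(3·53 − 1)/2 = 4187. ✓

53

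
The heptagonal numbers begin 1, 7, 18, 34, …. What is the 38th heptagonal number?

The 38th heptagonal number is n(5n−3)/2 with n = 38.
38·(5·38 − 3)/2 = 38·187/2 = 3553.

3553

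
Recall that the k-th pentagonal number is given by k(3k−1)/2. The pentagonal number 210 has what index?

Set n(3n−1)/2 = 210, giving 3n² − n − 420 = 0.
The discriminant is 1 + 24·210 = 5041, and √5041 = 71.
So n = (1 + 71) / 6 = 72/6 = 12.

12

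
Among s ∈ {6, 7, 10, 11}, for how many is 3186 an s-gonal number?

2

s = 6: P(6, 40) = 3160 and P(6, 41) = 3321; 3186 is not s-gonal.
s = 7: P(7, 36) = 3186. ✓
s = 10: P(10, 28) = 3052 and P(10, 29) = 3277; 3186 is not s-gonal.
s = 11: P(11, 27) = 3186. ✓
Hits: s ∈ {7, 11} → 2.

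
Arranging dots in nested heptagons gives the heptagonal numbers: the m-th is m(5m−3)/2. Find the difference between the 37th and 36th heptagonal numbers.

Consecutive heptagonal numbers differ by 5n − 4: here 5·37 − 4 = 181.

181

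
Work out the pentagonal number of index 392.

230300

The 392nd pentagonal number is n(3n−1)/2 with n = 392.
392·(3·392 − 1)/2 = 392·1175/2 = 230300.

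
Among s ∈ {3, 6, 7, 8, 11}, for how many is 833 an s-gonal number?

s = 3: P(3, 40) = 820 and P(3, 41) = 861; 833 is not s-gonal.
s = 6: P(6, 20) = 780 and P(6, 21) = 861; 833 is not s-gonal.
s = 7: P(7, 18) = 783 and P(7, 19) = 874; 833 is not s-gonal.
s = 8: P(8, 17) = 833. ✓
s = 11: P(11, 14) = 833. ✓
Hits: s ∈ {8, 11} → 2.

2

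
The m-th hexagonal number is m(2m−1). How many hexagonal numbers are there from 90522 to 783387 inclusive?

414

The n-th hexagonal number is n(2n−1).
Smallest index with value ≥ 90522: n = 213 (giving 90525).
Largest index with value ≤ 783387: n = 626 (giving 783126).
Indices 213 through 626: 414 terms.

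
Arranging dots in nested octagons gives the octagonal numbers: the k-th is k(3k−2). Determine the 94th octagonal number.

26320

The 94th octagonal number is n(3n−2) with n = 94.
94·(3·94 − 2) = 94·280 = 26320.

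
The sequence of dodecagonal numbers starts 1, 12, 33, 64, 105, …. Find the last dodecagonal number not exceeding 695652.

Solve n(5n−4) ≤ 695652 for integer n.
n = 373 gives 694153 ≤ 695652, while n = 374 gives 697884 > 695652; so the answer is 694153.

694153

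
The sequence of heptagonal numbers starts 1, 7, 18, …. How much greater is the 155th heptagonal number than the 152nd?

2298

155·(5·155 − 3)/2 = 59830 and 152·(5·152 − 3)/2 = 57532.
Difference: 59830 − 57532 = 2298.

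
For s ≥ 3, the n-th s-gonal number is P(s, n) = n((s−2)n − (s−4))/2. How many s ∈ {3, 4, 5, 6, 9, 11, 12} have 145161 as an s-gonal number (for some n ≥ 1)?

s = 3: P(3, 538) = 144991 and P(3, 539) = 145530; 145161 is not s-gonal.
s = 4: P(4, 381) = 145161. ✓
s = 5: P(5, 311) = 144926 and P(5, 312) = 145860; 145161 is not s-gonal.
s = 6: P(6, 269) = 144453 and P(6, 270) = 145530; 145161 is not s-gonal.
s = 9: P(9, 204) = 145146 and P(9, 205) = 146575; 145161 is not s-gonal.
s = 11: P(11, 179) = 143558 and P(11, 180) = 145170; 145161 is not s-gonal.
s = 12: P(12, 170) = 143820 and P(12, 171) = 145521; 145161 is not s-gonal.
Hits: s ∈ {4} → 1.

1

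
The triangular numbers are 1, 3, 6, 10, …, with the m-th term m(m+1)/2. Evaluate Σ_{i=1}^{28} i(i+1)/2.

Σ i(i+1)/2 = (Σi² + Σi) / 2 over i = 1..28.
Σi = 406 and Σi² = 7714.
(1·7714 + 1·406) / 2 = 8120/2 = 4060.

4060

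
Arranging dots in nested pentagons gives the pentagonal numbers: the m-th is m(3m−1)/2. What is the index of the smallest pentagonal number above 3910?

52

Solve n(3n−1)/2 > 3910 for integer n.
The largest n with value ≤ 3910 is 51 (since 3876 ≤ 3910 < 4030), so the first above is n = 52, value 4030.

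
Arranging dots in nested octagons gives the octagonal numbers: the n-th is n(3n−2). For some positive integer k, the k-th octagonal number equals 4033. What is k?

Set n(3n−2) = 4033, giving 3n² − 2n − 4033 = 0.
The discriminant is 4 + 12·4033 = 48400, and √48400 = 220.
So n = (2 + 220) / 6 = 222/6 = 37.

37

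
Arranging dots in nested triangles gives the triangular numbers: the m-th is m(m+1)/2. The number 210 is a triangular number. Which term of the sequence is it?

20

Set n(n+1)/2 = 210, giving n² + n − 420 = 0.
The discriminant is 1 + 8·210 = 1681, and √1681 = 41.
So n = (-1 + 41) / 2 = 40/2 = 20.
Check: 20·21/2 = 210. ✓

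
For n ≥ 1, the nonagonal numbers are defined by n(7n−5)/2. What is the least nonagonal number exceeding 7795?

7944

Solve n(7n−5)/2 > 7795 for integer n.
The largest n with value ≤ 7795 is 47 (since 7614 ≤ 7795 < 7944), so the first above is n = 48, value 7944.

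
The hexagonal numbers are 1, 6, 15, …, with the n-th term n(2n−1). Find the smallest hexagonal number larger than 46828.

47278

Solve n(2n−1) > 46828 for integer n.
The largest n with value ≤ 46828 is 153 (since 46665 ≤ 46828 < 47278), so the first above is n = 154, value 47278.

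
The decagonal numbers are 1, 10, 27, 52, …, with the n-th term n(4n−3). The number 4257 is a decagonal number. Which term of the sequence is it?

Set n(4n−3) = 4257, giving 4n² − 3n − 4257 = 0.
The discriminant is 9 + 16·4257 = 68121, and √68121 = 261.
So n = (3 + 261) / 8 = 264/8 = 33.

33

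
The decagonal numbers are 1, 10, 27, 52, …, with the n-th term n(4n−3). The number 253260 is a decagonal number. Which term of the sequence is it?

252

Set n(4n−3) = 253260, giving 4n² − 3n − 253260 = 0.
The discriminant is 9 + 16·253260 = 4052169, and √4052169 = 2013.
So n = (3 + 2013) / 8 = 2016/8 = 252.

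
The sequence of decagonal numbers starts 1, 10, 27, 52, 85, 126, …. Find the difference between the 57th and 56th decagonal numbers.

Consecutive decagonal numbers differ by 8n − 7: here 8·57 − 7 = 449.

449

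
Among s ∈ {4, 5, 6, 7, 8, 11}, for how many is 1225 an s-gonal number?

2

s = 4: P(4, 35) = 1225. ✓
s = 5: P(5, 28) = 1162 and P(5, 29) = 1247; 1225 is not s-gonal.
s = 6: P(6, 25) = 1225. ✓
s = 7: P(7, 22) = 1177 and P(7, 23) = 1288; 1225 is not s-gonal.
s = 8: P(8, 20) = 1160 and P(8, 21) = 1281; 1225 is not s-gonal.
s = 11: P(11, 16) = 1096 and P(11, 17) = 1241; 1225 is not s-gonal.
Hits: s ∈ {4, 6} → 2.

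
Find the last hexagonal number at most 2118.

2016

Solve n(2n−1) ≤ 2118 for integer n.
n = 32 gives 2016 ≤ 2118, while n = 33 gives 2145 > 2118; so the answer is 2016.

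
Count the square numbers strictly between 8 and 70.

The n-th square number is n².
Smallest index with value > 8: n = 3 (giving 9).
Largest index with value < 70: n = 8 (giving 64).
Indices 3 through 8: 6 terms.

6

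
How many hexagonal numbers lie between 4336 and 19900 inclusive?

The n-th hexagonal number is n(2n−1).
Smallest index with value ≥ 4336: n = 47 (giving 4371).
Largest index with value ≤ 19900: n = 100 (giving 19900).
Indices 47 through 100: 54 terms.

54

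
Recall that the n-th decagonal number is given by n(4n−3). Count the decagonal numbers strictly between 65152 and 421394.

The n-th decagonal number is n(4n−3).
Smallest index with value > 65152: n = 129 (giving 66177).
Largest index with value < 421394: n = 324 (giving 418932).
Indices 129 through 324: 196 terms.

196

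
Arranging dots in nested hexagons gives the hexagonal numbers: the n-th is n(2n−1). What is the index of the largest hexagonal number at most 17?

Solve n(2n−1) ≤ 17 for integer n.
n = 3 gives 15 ≤ 17, while n = 4 gives 28 > 17; so the answer is index 3.

3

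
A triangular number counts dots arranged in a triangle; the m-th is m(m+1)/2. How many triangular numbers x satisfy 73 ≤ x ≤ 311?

The n-th triangular number is n(n+1)/2.
Smallest index with value ≥ 73: n = 12 (giving 78).
Largest index with value ≤ 311: n = 24 (giving 300).
Indices 12 through 24: 13 terms.

13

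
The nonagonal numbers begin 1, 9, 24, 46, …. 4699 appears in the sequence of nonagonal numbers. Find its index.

Set n(7n−5)/2 = 4699, giving 7n² − 5n − 9398 = 0.
So n = (5 + 513) / 14 = 518/14 = 37.

37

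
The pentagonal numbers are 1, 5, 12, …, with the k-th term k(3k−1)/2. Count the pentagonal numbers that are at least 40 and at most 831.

The n-th pentagonal number is n(3n−1)/2.
Smallest index with value ≥ 40: n = 6 (giving 51).
Largest index with value ≤ 831: n = 23 (giving 782).
Indices 6 through 23: 18 terms.

18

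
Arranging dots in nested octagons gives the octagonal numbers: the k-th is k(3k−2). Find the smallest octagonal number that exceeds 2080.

Solve n(3n−2) > 2080 for integer n.
The largest n with value ≤ 2080 is 26 (since 1976 ≤ 2080 < 2133), so the first above is n = 27, value 2133.

2133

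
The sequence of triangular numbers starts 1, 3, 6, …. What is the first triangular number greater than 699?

Solve n(n+1)/2 > 699 for integer n.
The largest n with value ≤ 699 is 36 (since 666 ≤ 699 < 703), so the first above is n = 37, value 703.

703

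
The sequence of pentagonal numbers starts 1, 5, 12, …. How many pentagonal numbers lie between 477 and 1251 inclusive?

12

The n-th pentagonal number is n(3n−1)/2.
Smallest index with value ≥ 477: n = 18 (giving 477).
Largest index with value ≤ 1251: n = 29 (giving 1247).
Indices 18 through 29: 12 terms.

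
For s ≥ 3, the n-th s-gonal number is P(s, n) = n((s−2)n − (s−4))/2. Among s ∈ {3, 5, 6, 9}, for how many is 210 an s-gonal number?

2

s = 3: P(3, 20) = 210. ✓
s = 5: P(5, 12) = 210. ✓
s = 6: P(6, 10) = 190 and P(6, 11) = 231; 210 is not s-gonal.
s = 9: P(9, 8) = 204 and P(9, 9) = 261; 210 is not s-gonal.
Hits: s ∈ {3, 5} → 2.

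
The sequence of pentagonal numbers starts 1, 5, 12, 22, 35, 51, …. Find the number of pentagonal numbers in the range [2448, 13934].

56

The n-th pentagonal number is n(3n−1)/2.
Smallest index with value ≥ 2448: n = 41 (giving 2501).
Largest index with value ≤ 13934: n = 96 (giving 13776).
Indices 41 through 96: 56 terms.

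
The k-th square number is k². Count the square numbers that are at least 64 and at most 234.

The n-th square number is n².
Smallest index with value ≥ 64: n = 8 (giving 64).
Largest index with value ≤ 234: n = 15 (giving 225).
Indices 8 through 15: 8 terms.

8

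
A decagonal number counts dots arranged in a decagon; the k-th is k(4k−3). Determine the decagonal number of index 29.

The 29th decagonal number is n(4n−3) with n = 29.
29·(4·29 − 3) = 29·113 = 3277.

3277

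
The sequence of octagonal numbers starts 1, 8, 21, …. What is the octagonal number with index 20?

The 20th octagonal number is n(3n−2) with n = 20.
20·(3·20 − 2) = 20·58 = 1160.

1160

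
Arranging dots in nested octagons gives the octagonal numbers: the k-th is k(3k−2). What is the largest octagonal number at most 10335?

Solve n(3n−2) ≤ 10335 for integer n.
n = 59 gives 10325 ≤ 10335, while n = 60 gives 10680 > 10335; so the answer is 10325.

10325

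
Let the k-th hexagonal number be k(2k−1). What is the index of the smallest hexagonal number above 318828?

400

Solve n(2n−1) > 318828 for integer n.
The largest n with value ≤ 318828 is 399 (since 318003 ≤ 318828 < 319600), so the first above is n = 400, value 319600.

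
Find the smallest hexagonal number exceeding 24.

Solve n(2n−1) > 24 for integer n.
The largest n with value ≤ 24 is 3 (since 15 ≤ 24 < 28), so the first above is n = 4, value 28.

28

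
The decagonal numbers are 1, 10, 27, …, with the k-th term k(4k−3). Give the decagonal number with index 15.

855

The 15th decagonal number is n(4n−3) with n = 15.
15·(4·15 − 3) = 15·57 = 855.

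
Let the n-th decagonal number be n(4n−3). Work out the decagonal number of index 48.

9072

The 48th decagonal number is n(4n−3) with n = 48.
48·(4·48 − 3) = 48·189 = 9072.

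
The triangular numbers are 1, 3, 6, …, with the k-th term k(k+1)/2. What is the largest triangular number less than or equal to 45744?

Solve n(n+1)/2 ≤ 45744 for integer n.
n = 301 gives 45451 ≤ 45744, while n = 302 gives 45753 > 45744; so the answer is 45451.

45451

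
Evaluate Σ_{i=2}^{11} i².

505

Σ_{i=2}^{11} i² = 506 − 1 = 505.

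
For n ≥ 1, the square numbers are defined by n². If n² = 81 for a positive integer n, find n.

9

We need n² = 81, so n = √81 = 9.
Check: 9² = 81. ✓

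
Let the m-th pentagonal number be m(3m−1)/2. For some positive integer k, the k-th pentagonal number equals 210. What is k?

12

Set n(3n−1)/2 = 210, giving 3n² − n − 420 = 0.
So n = (1 + 71) / 6 = 72/6 = 12.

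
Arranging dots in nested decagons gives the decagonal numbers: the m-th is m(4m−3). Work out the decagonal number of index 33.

4257

33·(4·33 − 3) = 33·129 = 4257.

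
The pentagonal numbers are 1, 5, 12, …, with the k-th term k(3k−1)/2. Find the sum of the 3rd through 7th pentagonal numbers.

Σ i(3i−1)/2 = (3Σi² − Σi) / 2 over i = 3..7.
Σi = 28 − 3 = 25 and Σi² = 140 − 5 = 135.
(3·135 − 1·25) / 2 = 380/2 = 190.

190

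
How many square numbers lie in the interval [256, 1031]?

17

The n-th square number is n².
Smallest index with value ≥ 256: n = 16 (giving 256).
Largest index with value ≤ 1031: n = 32 (giving 1024).
Indices 16 through 32: 17 terms.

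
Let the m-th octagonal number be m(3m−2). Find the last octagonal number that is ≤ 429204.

Solve n(3n−2) ≤ 429204 for integer n.
n = 378 gives 427896 ≤ 429204, while n = 379 gives 430165 > 429204; so the answer is 427896.

427896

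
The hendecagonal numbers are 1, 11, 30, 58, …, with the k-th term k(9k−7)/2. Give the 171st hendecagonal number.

171·(9·171 − 7)/2 = 171·1532/2 = 171·766 = 130986.

130986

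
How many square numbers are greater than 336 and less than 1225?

16

The n-th square number is n².
Smallest index with value > 336: n = 19 (giving 361).
Largest index with value < 1225: n = 34 (giving 1156).
Indices 19 through 34: 16 terms.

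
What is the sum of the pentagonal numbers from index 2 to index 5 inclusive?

Σ i(3i−1)/2 = (3Σi² − Σi) / 2 over i = 2..5.
Σi = 15 − 1 = 14 and Σi² = 55 − 1 = 54.
(3·54 − 1·14) / 2 = 148/2 = 74.

74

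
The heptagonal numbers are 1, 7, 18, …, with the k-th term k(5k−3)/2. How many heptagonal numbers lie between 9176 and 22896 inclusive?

The n-th heptagonal number is n(5n−3)/2.
Smallest index with value ≥ 9176: n = 61 (giving 9211).
Largest index with value ≤ 22896: n = 96 (giving 22896).
Indices 61 through 96: 36 terms.

36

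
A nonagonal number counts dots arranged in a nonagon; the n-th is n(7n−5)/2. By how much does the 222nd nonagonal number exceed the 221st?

Consecutive nonagonal numbers differ by 7n − 6: here 7·222 − 6 = 1548.

1548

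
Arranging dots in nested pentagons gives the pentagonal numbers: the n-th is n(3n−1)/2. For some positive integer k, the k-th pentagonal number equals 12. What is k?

3

Set n(3n−1)/2 = 12, giving 3n² − n − 24 = 0.
The discriminant is 1 + 24·12 = 289, and √289 = 17.
So n = (1 + 17) / 6 = 18/6 = 3.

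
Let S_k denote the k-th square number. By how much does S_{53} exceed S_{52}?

105

n² − (n−1)² = 2n − 1, so 53² − 52² = 2·53 − 1 = 105.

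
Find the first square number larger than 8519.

8649

Solve n² > 8519 for integer n.
The largest n with value ≤ 8519 is 92 (since 8464 ≤ 8519 < 8649), so the first above is n = 93, value 8649.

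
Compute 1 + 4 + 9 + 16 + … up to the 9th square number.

285

Σ_{i=1}^{9} i² = 9·10·19/6 = 285.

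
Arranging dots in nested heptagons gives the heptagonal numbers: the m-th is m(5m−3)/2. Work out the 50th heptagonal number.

The 50th heptagonal number is n(5n−3)/2 with n = 50.
50·(5·50 − 3)/2 = 50·247/2 = 6175.

6175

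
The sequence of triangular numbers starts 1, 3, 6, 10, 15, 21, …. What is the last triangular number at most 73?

66

Solve n(n+1)/2 ≤ 73 for integer n.
n = 11 gives 66 ≤ 73, while n = 12 gives 78 > 73; so the answer is 66.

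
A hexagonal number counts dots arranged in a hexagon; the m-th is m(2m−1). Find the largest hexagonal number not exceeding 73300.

72771

Solve n(2n−1) ≤ 73300 for integer n.
n = 191 gives 72771 ≤ 73300, while n = 192 gives 73536 > 73300; so the answer is 72771.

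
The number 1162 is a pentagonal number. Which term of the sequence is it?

Set n(3n−1)/2 = 1162, giving 3n² − n − 2324 = 0.
The discriminant is 1 + 24·1162 = 27889, and √27889 = 167.
So n = (1 + 167) / 6 = 168/6 = 28.
Check: 28·(3·28 − 1)/2 = 1162. ✓

28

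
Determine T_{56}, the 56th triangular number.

The 56th triangular number is n(n+1)/2 with n = 56.
56·57/2 = 3192/2 = 1596.

1596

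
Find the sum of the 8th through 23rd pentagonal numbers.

6152

Σ i(3i−1)/2 = (3Σi² − Σi) / 2 over i = 8..23.
Σi = 276 − 28 = 248 and Σi² = 4324 − 140 = 4184.
(3·4184 − 1·248) / 2 = 12304/2 = 6152.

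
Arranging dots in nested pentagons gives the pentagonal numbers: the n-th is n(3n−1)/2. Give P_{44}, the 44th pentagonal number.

2882

The 44th pentagonal number is n(3n−1)/2 with n = 44.
44·(3·44 − 1)/2 = 44·131/2 = 2882.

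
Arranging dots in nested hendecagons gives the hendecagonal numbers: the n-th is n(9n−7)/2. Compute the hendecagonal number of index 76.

76·(9·76 − 7)/2 = 76·677/2 = 25726.

25726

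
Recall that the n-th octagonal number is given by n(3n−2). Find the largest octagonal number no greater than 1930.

1825

Solve n(3n−2) ≤ 1930 for integer n.
n = 25 gives 1825 ≤ 1930, while n = 26 gives 1976 > 1930; so the answer is 1825.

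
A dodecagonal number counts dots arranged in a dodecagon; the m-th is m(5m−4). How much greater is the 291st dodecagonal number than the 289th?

5792

291·(5·291 − 4) = 422241 and 289·(5·289 − 4) = 416449.
Difference: 422241 − 416449 = 5792.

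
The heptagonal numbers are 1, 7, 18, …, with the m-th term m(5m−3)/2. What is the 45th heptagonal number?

4995

The 45th heptagonal number is n(5n−3)/2 with n = 45.
45·(5·45 − 3)/2 = 45·222/2 = 45·111 = 4995.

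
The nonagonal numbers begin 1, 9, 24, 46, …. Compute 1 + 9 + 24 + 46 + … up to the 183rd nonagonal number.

7166524

Σ i(7i−5)/2 = (7Σi² − 5Σi) / 2 over i = 1..183.
Σi = 16836 and Σi² = 2059604.
(7·2059604 − 5·16836) / 2 = 14333048/2 = 7166524.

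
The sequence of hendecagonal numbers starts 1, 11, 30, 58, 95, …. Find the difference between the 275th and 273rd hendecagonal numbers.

4925

275·(9·275 − 7)/2 = 339350 and 273·(9·273 − 7)/2 = 334425.
Difference: 339350 − 334425 = 4925.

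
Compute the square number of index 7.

The 7th square number is n² with n = 7.
7² = 49.

49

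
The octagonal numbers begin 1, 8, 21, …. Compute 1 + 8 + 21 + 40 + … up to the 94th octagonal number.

Σ i(3i−2) = 3Σi² − 2Σi over i = 1..94.
Σi = 4465 and Σi² = 281295.
3·281295 − 2·4465 = 834955.

834955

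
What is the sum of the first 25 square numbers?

5525

Σ_{i=1}^{25} i² = 25·26·51/6 = 5525.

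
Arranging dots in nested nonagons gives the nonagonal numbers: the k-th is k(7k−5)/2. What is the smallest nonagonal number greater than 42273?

42846

Solve n(7n−5)/2 > 42273 for integer n.
The largest n with value ≤ 42273 is 110 (since 42075 ≤ 42273 < 42846), so the first above is n = 111, value 42846.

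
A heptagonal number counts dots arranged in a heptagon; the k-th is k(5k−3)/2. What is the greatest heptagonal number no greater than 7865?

7756

Solve n(5n−3)/2 ≤ 7865 for integer n.
n = 56 gives 7756 ≤ 7865, while n = 57 gives 8037 > 7865; so the answer is 7756.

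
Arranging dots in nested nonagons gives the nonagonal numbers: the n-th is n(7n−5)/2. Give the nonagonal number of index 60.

The 60th nonagonal number is n(7n−5)/2 with n = 60.
60·(7·60 − 5)/2 = 60·415/2 = 12450.

12450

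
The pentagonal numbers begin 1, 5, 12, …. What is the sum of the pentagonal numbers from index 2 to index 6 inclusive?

Σ i(3i−1)/2 = (3Σi² − Σi) / 2 over i = 2..6.
Σi = 21 − 1 = 20 and Σi² = 91 − 1 = 90.
(3·90 − 1·20) / 2 = 250/2 = 125.

125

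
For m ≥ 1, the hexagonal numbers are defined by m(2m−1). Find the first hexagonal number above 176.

Solve n(2n−1) > 176 for integer n.
The largest n with value ≤ 176 is 9 (since 153 ≤ 176 < 190), so the first above is n = 10, value 190.

190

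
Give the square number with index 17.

The 17th square number is n² with n = 17.
17² = 289.

289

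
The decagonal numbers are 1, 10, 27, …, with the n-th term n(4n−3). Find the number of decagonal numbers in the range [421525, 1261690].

The n-th decagonal number is n(4n−3).
Smallest index with value ≥ 421525: n = 325 (giving 421525).
Largest index with value ≤ 1261690: n = 562 (giving 1261690).
Indices 325 through 562: 238 terms.

238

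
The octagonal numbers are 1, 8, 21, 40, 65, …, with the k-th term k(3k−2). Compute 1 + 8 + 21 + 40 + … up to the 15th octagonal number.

Σ i(3i−2) = 3Σi² − 2Σi over i = 1..15.
Σi = 120 and Σi² = 1240.
3·1240 − 2·120 = 3480.

3480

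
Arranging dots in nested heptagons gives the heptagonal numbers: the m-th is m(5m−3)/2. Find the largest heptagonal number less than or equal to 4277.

Solve n(5n−3)/2 ≤ 4277 for integer n.
n = 41 gives 4141 ≤ 4277, while n = 42 gives 4347 > 4277; so the answer is 4141.

4141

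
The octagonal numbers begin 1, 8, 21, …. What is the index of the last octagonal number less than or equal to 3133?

32

Solve n(3n−2) ≤ 3133 for integer n.
n = 32 gives 3008 ≤ 3133, while n = 33 gives 3201 > 3133; so the answer is index 32.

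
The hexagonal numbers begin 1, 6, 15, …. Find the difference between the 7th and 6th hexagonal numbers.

Consecutive hexagonal numbers differ by 4n − 3: here 4·7 − 3 = 25.

25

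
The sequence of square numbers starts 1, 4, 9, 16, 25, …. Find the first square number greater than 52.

64

Solve n² > 52 for integer n.
The largest n with value ≤ 52 is 7 (since 49 ≤ 52 < 64), so the first above is n = 8, value 64.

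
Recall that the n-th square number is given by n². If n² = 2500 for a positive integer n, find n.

We need n² = 2500, so n = √2500 = 50.

50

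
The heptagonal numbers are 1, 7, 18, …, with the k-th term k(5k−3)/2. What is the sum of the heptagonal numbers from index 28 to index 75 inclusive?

337592

Σ i(5i−3)/2 = (5Σi² − 3Σi) / 2 over i = 28..75.
Σi = 2850 − 378 = 2472 and Σi² = 143450 − 6930 = 136520.
(5·136520 − 3·2472) / 2 = 675184/2 = 337592.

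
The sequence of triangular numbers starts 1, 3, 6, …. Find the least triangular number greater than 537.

Solve n(n+1)/2 > 537 for integer n.
The largest n with value ≤ 537 is 32 (since 528 ≤ 537 < 561), so the first above is n = 33, value 561.

561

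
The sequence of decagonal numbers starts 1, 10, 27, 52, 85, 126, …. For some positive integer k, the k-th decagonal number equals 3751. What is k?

31

Set n(4n−3) = 3751, giving 4n² − 3n − 3751 = 0.
So n = (3 + 245) / 8 = 248/8 = 31.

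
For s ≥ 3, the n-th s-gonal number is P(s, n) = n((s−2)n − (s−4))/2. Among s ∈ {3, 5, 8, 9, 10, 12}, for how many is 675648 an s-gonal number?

1

s = 3: P(3, 1161) = 674541 and P(3, 1162) = 675703; 675648 is not s-gonal.
s = 5: P(5, 671) = 675026 and P(5, 672) = 677040; 675648 is not s-gonal.
s = 8: P(8, 474) = 673080 and P(8, 475) = 675925; 675648 is not s-gonal.
s = 9: P(9, 439) = 673426 and P(9, 440) = 676500; 675648 is not s-gonal.
s = 10: P(10, 411) = 674451 and P(10, 412) = 677740; 675648 is not s-gonal.
s = 12: P(12, 368) = 675648. ✓
Hits: s ∈ {12} → 1.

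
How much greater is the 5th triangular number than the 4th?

5

Consecutive triangular numbers differ by n: T_{5} − T_{4} = 5.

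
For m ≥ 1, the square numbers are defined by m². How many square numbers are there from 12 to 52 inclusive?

4

The n-th square number is n².
Smallest index with value ≥ 12: n = 4 (giving 16).
Largest index with value ≤ 52: n = 7 (giving 49).
Indices 4 through 7: 4 terms.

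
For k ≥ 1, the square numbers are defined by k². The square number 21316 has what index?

146

We need n² = 21316, so n = √21316 = 146.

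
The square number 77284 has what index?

278

We need n² = 77284, so n = √77284 = 278.
Check: 278² = 77284. ✓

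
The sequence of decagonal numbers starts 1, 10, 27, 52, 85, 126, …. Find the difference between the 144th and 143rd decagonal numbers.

Consecutive decagonal numbers differ by 8n − 7: here 8·144 − 7 = 1145.

1145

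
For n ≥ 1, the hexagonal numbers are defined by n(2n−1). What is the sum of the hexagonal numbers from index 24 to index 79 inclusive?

323428

Σ i(2i−1) = 2Σi² − Σi over i = 24..79.
Σi = 3160 − 276 = 2884 and Σi² = 167480 − 4324 = 163156.
2·163156 − 1·2884 = 323428.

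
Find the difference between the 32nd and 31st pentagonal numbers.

Consecutive pentagonal numbers differ by 3n − 2: here 3·32 − 2 = 94.

94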